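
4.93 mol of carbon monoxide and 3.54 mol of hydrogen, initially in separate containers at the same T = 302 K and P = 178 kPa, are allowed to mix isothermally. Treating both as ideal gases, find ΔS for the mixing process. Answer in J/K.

Mole fractions: x_A = 4.93/8.47 = 0.582, x_B = 0.418.
ΔS_mix = −R(n_A ln x_A + n_B ln x_B) = −8.314 × (4.93 ln 0.582 + 3.54 ln 0.418) = 47.9 J/K.

ΔS_mix = 47.9 J/K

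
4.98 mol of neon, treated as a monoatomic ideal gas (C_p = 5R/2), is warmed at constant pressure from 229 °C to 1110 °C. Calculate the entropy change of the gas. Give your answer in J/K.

In kelvin: T₁ = 502.15 K, T₂ = 1383.15 K. At constant pressure, ΔS = nC_p ln(T₂/T₁) with C_p = 5R/2 = 20.79 J mol⁻¹ K⁻¹.
ΔS = 4.98 × 20.79 × ln(1383.15/502.15) = 105 J/K.

ΔS = 105 J/K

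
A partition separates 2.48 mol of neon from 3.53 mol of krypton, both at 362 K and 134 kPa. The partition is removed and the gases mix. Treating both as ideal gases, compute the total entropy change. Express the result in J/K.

Mole fractions: x_A = 2.48/6.01 = 0.413, x_B = 0.587.
ΔS_mix = −R(n_A ln x_A + n_B ln x_B) = −8.314 × (2.48 ln 0.413 + 3.53 ln 0.587) = 33.9 J/K.

ΔS_mix = 33.9 J/K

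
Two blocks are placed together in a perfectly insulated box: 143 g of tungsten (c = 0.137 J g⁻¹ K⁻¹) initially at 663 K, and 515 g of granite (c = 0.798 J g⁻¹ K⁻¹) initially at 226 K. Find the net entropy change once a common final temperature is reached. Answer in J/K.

Energy balance: T_f = (m₁c₁T₁ + m₂c₂T₂)/(m₁c₁ + m₂c₂) = 245.88 K.
ΔS₁ = m₁c₁ ln(T_f/T₁) = 19.591 × ln(245.88/663) = -19.43 J/K.
ΔS₂ = m₂c₂ ln(T_f/T₂) = 410.97 × ln(245.88/226) = 34.65 J/K.
ΔS_total = -19.43 + 34.65 = 15.2 J/K.

ΔS_total = 15.2 J/K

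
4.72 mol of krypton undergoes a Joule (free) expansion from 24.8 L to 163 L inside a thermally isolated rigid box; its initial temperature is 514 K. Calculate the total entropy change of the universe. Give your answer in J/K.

No heat is exchanged and no work is done, so the ideal-gas temperature stays constant.
Entropy is a state function; using a reversible isothermal path, ΔS_gas = nR ln(V₂/V₁) = 4.72 × 8.314 × ln(163/24.8) = 73.9 J/K.
The insulated surroundings exchange no heat, so ΔS_surr = 0 and ΔS_universe = ΔS_gas.

ΔS_universe = 73.9 J/K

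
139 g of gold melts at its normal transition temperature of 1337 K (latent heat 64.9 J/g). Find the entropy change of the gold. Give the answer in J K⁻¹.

ΔS = 6.75 J/K

Heat absorbed by the substance: Q = mL = 139 × 64.9 = 9021.1 J.
At constant T, ΔS = Q_rev/T = 9021.1 / 1337 = 6.75 J/K.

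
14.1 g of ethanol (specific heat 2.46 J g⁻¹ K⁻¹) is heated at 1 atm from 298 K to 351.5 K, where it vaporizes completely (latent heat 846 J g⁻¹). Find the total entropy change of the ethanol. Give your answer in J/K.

ΔS = 39.7 J/K

Warming step: ΔS₁ = m c ln(T_tr/T_i) = 14.1 × 2.46 × ln(351.5/298) = 5.727 J/K.
Phase change: ΔS₂ = +mL/T_tr = 14.1 × 846 / 351.5 = 33.94 J/K.
ΔS_total = (5.727) + (33.94) = 39.7 J/K.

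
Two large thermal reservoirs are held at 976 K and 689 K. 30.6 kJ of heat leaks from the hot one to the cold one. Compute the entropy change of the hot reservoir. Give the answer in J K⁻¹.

ΔS_hot = -31.4 J/K

The hot reservoir loses heat Q, so ΔS_hot = −Q/T_H = −30600/976 = -31.4 J/K.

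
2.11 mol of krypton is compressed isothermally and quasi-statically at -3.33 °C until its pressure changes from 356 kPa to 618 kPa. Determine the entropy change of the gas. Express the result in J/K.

For an isothermal ideal gas ΔS_gas = nR ln(P₁/P₂) = 2.11 × 8.314 × ln(356/618) = -9.68 J/K.

ΔS_gas = -9.68 J/K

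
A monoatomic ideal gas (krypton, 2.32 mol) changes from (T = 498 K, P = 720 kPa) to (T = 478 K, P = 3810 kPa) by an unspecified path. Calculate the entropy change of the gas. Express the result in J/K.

ΔS = -34.1 J/K

ΔS = nC_p ln(T₂/T₁) − nR ln(P₂/P₁), with C_p = 5R/2 = 20.79 J mol⁻¹ K⁻¹ for a monoatomic ideal gas.
ΔS = 2.32 × [20.79 × ln(478/498) − 8.314 × ln(3810/720)] = -34.1 J/K.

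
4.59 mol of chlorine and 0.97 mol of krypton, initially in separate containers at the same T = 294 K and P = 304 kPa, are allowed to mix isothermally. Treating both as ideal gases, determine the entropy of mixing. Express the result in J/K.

Mole fractions: x_A = 4.59/5.56 = 0.826, x_B = 0.174.
ΔS_mix = −R(n_A ln x_A + n_B ln x_B) = −8.314 × (4.59 ln 0.826 + 0.97 ln 0.174) = 21.4 J/K.

ΔS_mix = 21.4 J/K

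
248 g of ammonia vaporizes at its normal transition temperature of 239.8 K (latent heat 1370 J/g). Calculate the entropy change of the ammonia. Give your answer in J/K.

ΔS = 1420 J/K

Heat absorbed by the substance: Q = mL = 248 × 1370 = 339760 J.
At constant T, ΔS = Q_rev/T = 339760 / 239.8 = 1420 J/K.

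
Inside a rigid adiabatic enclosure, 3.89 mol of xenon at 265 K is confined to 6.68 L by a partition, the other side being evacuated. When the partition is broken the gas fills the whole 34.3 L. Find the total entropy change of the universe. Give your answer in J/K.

ΔS_universe = 52.9 J/K

For an ideal gas in free expansion Q = 0 and W = 0, so T is unchanged.
Entropy is a state function; using a reversible isothermal path, ΔS_gas = nR ln(V₂/V₁) = 3.89 × 8.314 × ln(34.3/6.68) = 52.9 J/K.
The insulated surroundings exchange no heat, so ΔS_surr = 0 and ΔS_universe = ΔS_gas.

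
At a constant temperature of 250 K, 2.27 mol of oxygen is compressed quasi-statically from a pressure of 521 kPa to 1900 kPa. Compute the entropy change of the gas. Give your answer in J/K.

ΔS_gas = -24.4 J/K

For an isothermal ideal gas ΔS_gas = nR ln(P₁/P₂) = 2.27 × 8.314 × ln(521/1900) = -24.4 J/K.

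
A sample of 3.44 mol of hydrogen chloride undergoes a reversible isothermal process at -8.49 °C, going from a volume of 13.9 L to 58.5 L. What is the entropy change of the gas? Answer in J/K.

For an isothermal ideal gas ΔS_gas = nR ln(V₂/V₁) = 3.44 × 8.314 × ln(58.5/13.9) = 41.1 J/K.

ΔS_gas = 41.1 J/K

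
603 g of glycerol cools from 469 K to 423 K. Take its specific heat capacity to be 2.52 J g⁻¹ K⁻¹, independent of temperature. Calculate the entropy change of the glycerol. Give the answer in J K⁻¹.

ΔS = -157 J/K

ΔS = ∫dQ_rev/T = m c ln(T₂/T₁) = 603 × 2.52 × ln(423/469) = -157 J/K.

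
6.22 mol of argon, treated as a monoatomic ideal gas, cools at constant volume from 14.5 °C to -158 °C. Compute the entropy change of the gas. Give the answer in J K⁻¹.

In kelvin: T₁ = 287.65 K, T₂ = 115.15 K. At constant volume, ΔS = nC_V ln(T₂/T₁) with C_V = 3R/2 = 12.47 J mol⁻¹ K⁻¹.
ΔS = 6.22 × 12.47 × ln(115.15/287.65) = -71 J/K.

ΔS = -71 J/K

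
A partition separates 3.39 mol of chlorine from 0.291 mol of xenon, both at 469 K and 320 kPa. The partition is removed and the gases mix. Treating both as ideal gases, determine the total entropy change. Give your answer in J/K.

ΔS_mix = 8.46 J/K

Mole fractions: x_A = 3.39/3.68 = 0.921, x_B = 0.0791.
ΔS_mix = −R(n_A ln x_A + n_B ln x_B) = −8.314 × (3.39 ln 0.921 + 0.291 ln 0.0791) = 8.46 J/K.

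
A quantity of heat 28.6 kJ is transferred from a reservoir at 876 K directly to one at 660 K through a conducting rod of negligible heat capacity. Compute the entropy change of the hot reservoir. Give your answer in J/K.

The hot reservoir loses heat Q, so ΔS_hot = −Q/T_H = −28600/876 = -32.6 J/K.

ΔS_hot = -32.6 J/K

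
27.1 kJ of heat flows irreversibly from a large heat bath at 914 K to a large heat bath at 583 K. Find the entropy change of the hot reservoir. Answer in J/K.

ΔS_hot = -29.6 J/K

The hot reservoir loses heat Q, so ΔS_hot = −Q/T_H = −27100/914 = -29.6 J/K.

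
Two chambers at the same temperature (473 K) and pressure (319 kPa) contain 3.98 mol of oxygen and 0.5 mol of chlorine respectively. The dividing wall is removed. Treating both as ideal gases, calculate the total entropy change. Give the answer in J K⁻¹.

Mole fractions: x_A = 3.98/4.48 = 0.888, x_B = 0.112.
ΔS_mix = −R(n_A ln x_A + n_B ln x_B) = −8.314 × (3.98 ln 0.888 + 0.5 ln 0.112) = 13 J/K.

ΔS_mix = 13 J/K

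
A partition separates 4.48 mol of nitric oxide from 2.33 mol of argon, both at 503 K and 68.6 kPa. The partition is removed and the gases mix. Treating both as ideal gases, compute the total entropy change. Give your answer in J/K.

ΔS_mix = 36.4 J/K

Mole fractions: x_A = 4.48/6.81 = 0.658, x_B = 0.342.
ΔS_mix = −R(n_A ln x_A + n_B ln x_B) = −8.314 × (4.48 ln 0.658 + 2.33 ln 0.342) = 36.4 J/K.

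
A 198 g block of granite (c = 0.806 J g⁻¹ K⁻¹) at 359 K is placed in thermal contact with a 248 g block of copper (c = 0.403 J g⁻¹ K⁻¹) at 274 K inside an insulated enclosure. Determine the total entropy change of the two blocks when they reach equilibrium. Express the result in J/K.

Energy balance: T_f = (m₁c₁T₁ + m₂c₂T₂)/(m₁c₁ + m₂c₂) = 326.27 K.
ΔS₁ = m₁c₁ ln(T_f/T₁) = 159.588 × ln(326.27/359) = -15.26 J/K.
ΔS₂ = m₂c₂ ln(T_f/T₂) = 99.944 × ln(326.27/274) = 17.45 J/K.
ΔS_total = -15.26 + 17.45 = 2.19 J/K.

ΔS_total = 2.19 J/K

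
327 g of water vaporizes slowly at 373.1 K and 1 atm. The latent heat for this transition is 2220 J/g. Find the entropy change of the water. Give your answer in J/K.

ΔS = 1950 J/K

Heat absorbed by the substance: Q = mL = 327 × 2220 = 725940 J.
At constant T, ΔS = Q_rev/T = 725940 / 373.1 = 1950 J/K.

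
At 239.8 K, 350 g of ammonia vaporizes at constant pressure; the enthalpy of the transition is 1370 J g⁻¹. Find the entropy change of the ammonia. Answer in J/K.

Heat absorbed by the substance: Q = mL = 350 × 1370 = 479500 J.
At constant T, ΔS = Q_rev/T = 479500 / 239.8 = 2000 J/K.

ΔS = 2000 J/K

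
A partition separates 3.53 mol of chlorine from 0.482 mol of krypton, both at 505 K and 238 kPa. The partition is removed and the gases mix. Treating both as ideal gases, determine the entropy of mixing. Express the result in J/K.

Mole fractions: x_A = 3.53/4.01 = 0.88, x_B = 0.12.
ΔS_mix = −R(n_A ln x_A + n_B ln x_B) = −8.314 × (3.53 ln 0.88 + 0.482 ln 0.12) = 12.2 J/K.

ΔS_mix = 12.2 J/K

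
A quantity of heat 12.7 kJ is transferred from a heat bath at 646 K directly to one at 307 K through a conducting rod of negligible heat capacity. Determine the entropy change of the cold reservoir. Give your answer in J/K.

ΔS_cold = 41.4 J/K

The cold reservoir gains heat Q, so ΔS_cold = +Q/T_C = 12700/307 = 41.4 J/K.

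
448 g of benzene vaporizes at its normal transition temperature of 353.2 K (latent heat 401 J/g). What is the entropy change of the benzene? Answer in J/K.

Heat absorbed by the substance: Q = mL = 448 × 401 = 179648 J.
At constant T, ΔS = Q_rev/T = 179648 / 353.2 = 509 J/K.

ΔS = 509 J/K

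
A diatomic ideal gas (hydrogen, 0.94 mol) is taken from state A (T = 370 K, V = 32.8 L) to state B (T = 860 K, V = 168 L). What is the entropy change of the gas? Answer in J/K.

Entropy is a state function: ΔS = nC_V ln(T₂/T₁) + nR ln(V₂/V₁), with C_V = 5R/2 = 20.79 J mol⁻¹ K⁻¹ for a diatomic ideal gas.
ΔS = 0.94 × [20.79 × ln(860/370) + 8.314 × ln(168/32.8)] = 29.2 J/K.

ΔS = 29.2 J/K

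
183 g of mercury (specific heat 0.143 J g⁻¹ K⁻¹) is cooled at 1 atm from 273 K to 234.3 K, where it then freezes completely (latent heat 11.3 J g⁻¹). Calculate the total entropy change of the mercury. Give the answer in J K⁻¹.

ΔS = -12.8 J/K

Cooling step: ΔS₁ = m c ln(T_tr/T_i) = 183 × 0.143 × ln(234.3/273) = -4 J/K.
Phase change: ΔS₂ = −mL/T_tr = −183 × 11.3 / 234.3 = -8.826 J/K.
ΔS_total = (-4) + (-8.826) = -12.8 J/K.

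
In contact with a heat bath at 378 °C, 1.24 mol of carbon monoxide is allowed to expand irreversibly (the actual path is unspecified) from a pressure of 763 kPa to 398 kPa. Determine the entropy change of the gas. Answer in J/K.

ΔS_gas = 6.71 J/K

Entropy is a state function, so ΔS_gas depends only on the end states.
For an isothermal ideal gas ΔS_gas = nR ln(P₁/P₂) = 1.24 × 8.314 × ln(763/398) = 6.71 J/K.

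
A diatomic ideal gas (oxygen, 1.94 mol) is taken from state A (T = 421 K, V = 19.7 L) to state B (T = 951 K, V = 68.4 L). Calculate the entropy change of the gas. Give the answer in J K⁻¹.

Entropy is a state function: ΔS = nC_V ln(T₂/T₁) + nR ln(V₂/V₁), with C_V = 5R/2 = 20.79 J mol⁻¹ K⁻¹ for a diatomic ideal gas.
ΔS = 1.94 × [20.79 × ln(951/421) + 8.314 × ln(68.4/19.7)] = 52.9 J/K.

ΔS = 52.9 J/K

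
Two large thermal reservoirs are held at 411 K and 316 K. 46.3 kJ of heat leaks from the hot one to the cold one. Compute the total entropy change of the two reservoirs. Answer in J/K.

ΔS_hot = −Q/T_H = −46300/411 = -112.65 J/K and ΔS_cold = +Q/T_C = 46300/316 = 146.52 J/K.
ΔS_total = -112.65 + 146.52 = 33.9 J/K, positive as the second law requires.

ΔS_total = 33.9 J/K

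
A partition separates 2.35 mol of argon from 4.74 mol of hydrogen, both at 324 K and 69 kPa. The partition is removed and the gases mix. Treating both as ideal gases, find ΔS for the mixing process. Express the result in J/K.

ΔS_mix = 37.4 J/K

Mole fractions: x_A = 2.35/7.09 = 0.331, x_B = 0.669.
ΔS_mix = −R(n_A ln x_A + n_B ln x_B) = −8.314 × (2.35 ln 0.331 + 4.74 ln 0.669) = 37.4 J/K.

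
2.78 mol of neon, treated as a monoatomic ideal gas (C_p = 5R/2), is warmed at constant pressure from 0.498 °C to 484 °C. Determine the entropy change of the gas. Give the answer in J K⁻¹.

ΔS = 58.8 J/K

In kelvin: T₁ = 273.648 K, T₂ = 757.15 K. At constant pressure, ΔS = nC_p ln(T₂/T₁) with C_p = 5R/2 = 20.79 J mol⁻¹ K⁻¹.
ΔS = 2.78 × 20.79 × ln(757.15/273.648) = 58.8 J/K.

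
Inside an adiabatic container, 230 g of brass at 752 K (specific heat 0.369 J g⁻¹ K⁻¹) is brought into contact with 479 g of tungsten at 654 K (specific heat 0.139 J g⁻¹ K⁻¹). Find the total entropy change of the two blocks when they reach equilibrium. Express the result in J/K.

ΔS_total = 0.361 J/K

Energy balance: T_f = (m₁c₁T₁ + m₂c₂T₂)/(m₁c₁ + m₂c₂) = 708.92 K.
ΔS₁ = m₁c₁ ln(T_f/T₁) = 84.87 × ln(708.92/752) = -5.0071 J/K.
ΔS₂ = m₂c₂ ln(T_f/T₂) = 66.581 × ln(708.92/654) = 5.3685 J/K.
ΔS_total = -5.0071 + 5.3685 = 0.361 J/K.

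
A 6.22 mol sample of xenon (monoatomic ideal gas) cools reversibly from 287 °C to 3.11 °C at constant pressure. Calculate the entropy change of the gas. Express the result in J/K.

In kelvin: T₁ = 560.15 K, T₂ = 276.26 K. At constant pressure, ΔS = nC_p ln(T₂/T₁) with C_p = 5R/2 = 20.79 J mol⁻¹ K⁻¹.
ΔS = 6.22 × 20.79 × ln(276.26/560.15) = -91.4 J/K.

ΔS = -91.4 J/K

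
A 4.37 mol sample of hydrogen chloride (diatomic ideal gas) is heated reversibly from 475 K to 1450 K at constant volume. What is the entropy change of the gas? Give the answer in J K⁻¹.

ΔS = 101 J/K

At constant volume, ΔS = nC_V ln(T₂/T₁) with C_V = 5R/2 = 20.79 J mol⁻¹ K⁻¹.
ΔS = 4.37 × 20.79 × ln(1450/475) = 101 J/K.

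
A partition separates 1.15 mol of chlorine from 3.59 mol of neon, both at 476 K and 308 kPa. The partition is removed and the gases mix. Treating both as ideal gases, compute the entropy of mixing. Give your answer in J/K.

Mole fractions: x_A = 1.15/4.74 = 0.243, x_B = 0.757.
ΔS_mix = −R(n_A ln x_A + n_B ln x_B) = −8.314 × (1.15 ln 0.243 + 3.59 ln 0.757) = 21.8 J/K.

ΔS_mix = 21.8 J/K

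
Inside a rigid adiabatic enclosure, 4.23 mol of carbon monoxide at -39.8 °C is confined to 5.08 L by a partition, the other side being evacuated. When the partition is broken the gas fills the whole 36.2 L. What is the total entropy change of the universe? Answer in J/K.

For an ideal gas in free expansion Q = 0 and W = 0, so T is unchanged.
Entropy is a state function; using a reversible isothermal path, ΔS_gas = nR ln(V₂/V₁) = 4.23 × 8.314 × ln(36.2/5.08) = 69.1 J/K.
The insulated surroundings exchange no heat, so ΔS_surr = 0 and ΔS_universe = ΔS_gas.

ΔS_universe = 69.1 J/K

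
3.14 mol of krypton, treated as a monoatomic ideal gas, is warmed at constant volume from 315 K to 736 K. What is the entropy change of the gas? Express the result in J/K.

At constant volume, ΔS = nC_V ln(T₂/T₁) with C_V = 3R/2 = 12.47 J mol⁻¹ K⁻¹.
ΔS = 3.14 × 12.47 × ln(736/315) = 33.2 J/K.

ΔS = 33.2 J/K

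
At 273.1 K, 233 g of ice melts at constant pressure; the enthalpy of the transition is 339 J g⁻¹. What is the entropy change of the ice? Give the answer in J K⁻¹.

ΔS = 289 J/K

Heat absorbed by the substance: Q = mL = 233 × 339 = 78987 J.
At constant T, ΔS = Q_rev/T = 78987 / 273.1 = 289 J/K.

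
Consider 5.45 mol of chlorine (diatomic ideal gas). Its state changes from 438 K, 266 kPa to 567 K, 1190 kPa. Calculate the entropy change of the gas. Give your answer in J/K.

ΔS = -26.9 J/K

ΔS = nC_p ln(T₂/T₁) − nR ln(P₂/P₁), with C_p = 7R/2 = 29.1 J mol⁻¹ K⁻¹ for a diatomic ideal gas.
ΔS = 5.45 × [29.1 × ln(567/438) − 8.314 × ln(1190/266)] = -26.9 J/K.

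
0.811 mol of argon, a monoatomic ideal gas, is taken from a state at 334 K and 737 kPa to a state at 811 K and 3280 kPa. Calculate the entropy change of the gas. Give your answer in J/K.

ΔS = nC_p ln(T₂/T₁) − nR ln(P₂/P₁), with C_p = 5R/2 = 20.79 J mol⁻¹ K⁻¹ for a monoatomic ideal gas.
ΔS = 0.811 × [20.79 × ln(811/334) − 8.314 × ln(3280/737)] = 4.89 J/K.

ΔS = 4.89 J/K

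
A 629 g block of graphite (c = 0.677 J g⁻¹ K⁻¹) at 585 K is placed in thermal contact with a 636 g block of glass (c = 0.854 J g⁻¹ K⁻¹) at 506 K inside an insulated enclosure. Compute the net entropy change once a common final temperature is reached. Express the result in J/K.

Energy balance: T_f = (m₁c₁T₁ + m₂c₂T₂)/(m₁c₁ + m₂c₂) = 540.72 K.
ΔS₁ = m₁c₁ ln(T_f/T₁) = 425.833 × ln(540.72/585) = -33.52 J/K.
ΔS₂ = m₂c₂ ln(T_f/T₂) = 543.144 × ln(540.72/506) = 36.04 J/K.
ΔS_total = -33.52 + 36.04 = 2.52 J/K.

ΔS_total = 2.52 J/K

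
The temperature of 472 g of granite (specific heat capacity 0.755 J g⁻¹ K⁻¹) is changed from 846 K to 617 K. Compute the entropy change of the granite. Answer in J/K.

ΔS = ∫dQ_rev/T = m c ln(T₂/T₁) = 472 × 0.755 × ln(617/846) = -112 J/K.

ΔS = -112 J/K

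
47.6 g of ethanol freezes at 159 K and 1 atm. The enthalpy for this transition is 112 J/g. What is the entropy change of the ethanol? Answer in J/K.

ΔS = -33.5 J/K

Heat released by the substance: Q = −mL = −47.6 × 112 = −5331.2 J.
At constant T, ΔS = Q_rev/T = −5331.2 / 159 = -33.5 J/K.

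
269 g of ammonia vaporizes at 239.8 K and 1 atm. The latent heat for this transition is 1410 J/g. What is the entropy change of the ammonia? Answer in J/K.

Heat absorbed by the substance: Q = mL = 269 × 1410 = 379290 J.
At constant T, ΔS = Q_rev/T = 379290 / 239.8 = 1580 J/K.

ΔS = 1580 J/K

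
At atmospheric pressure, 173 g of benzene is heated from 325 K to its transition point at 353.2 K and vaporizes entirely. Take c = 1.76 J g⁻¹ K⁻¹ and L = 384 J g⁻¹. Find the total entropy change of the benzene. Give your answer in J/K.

Warming step: ΔS₁ = m c ln(T_tr/T_i) = 173 × 1.76 × ln(353.2/325) = 25.34 J/K.
Phase change: ΔS₂ = +mL/T_tr = 173 × 384 / 353.2 = 188.1 J/K.
ΔS_total = (25.34) + (188.1) = 213 J/K.

ΔS = 213 J/K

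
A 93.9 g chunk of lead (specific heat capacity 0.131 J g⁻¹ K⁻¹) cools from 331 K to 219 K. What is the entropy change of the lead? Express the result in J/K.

ΔS = ∫dQ_rev/T = m c ln(T₂/T₁) = 93.9 × 0.131 × ln(219/331) = -5.08 J/K.

ΔS = -5.08 J/K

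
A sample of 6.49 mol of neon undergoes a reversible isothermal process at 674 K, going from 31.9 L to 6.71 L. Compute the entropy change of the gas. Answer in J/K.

ΔS_gas = -84.1 J/K

For an isothermal ideal gas ΔS_gas = nR ln(V₂/V₁) = 6.49 × 8.314 × ln(6.71/31.9) = -84.1 J/K.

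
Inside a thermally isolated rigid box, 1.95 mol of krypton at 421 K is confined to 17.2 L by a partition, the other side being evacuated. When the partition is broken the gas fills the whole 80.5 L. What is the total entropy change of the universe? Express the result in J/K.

No heat is exchanged and no work is done, so the ideal-gas temperature stays constant.
Entropy is a state function; using a reversible isothermal path, ΔS_gas = nR ln(V₂/V₁) = 1.95 × 8.314 × ln(80.5/17.2) = 25 J/K.
The insulated surroundings exchange no heat, so ΔS_surr = 0 and ΔS_universe = ΔS_gas.

ΔS_universe = 25 J/K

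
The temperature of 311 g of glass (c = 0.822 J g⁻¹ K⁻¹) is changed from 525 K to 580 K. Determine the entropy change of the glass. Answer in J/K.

ΔS = 25.5 J/K

ΔS = ∫dQ_rev/T = m c ln(T₂/T₁) = 311 × 0.822 × ln(580/525) = 25.5 J/K.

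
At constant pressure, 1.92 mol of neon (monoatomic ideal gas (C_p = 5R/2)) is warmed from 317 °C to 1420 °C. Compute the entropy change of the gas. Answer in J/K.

In kelvin: T₁ = 590.15 K, T₂ = 1693.15 K. At constant pressure, ΔS = nC_p ln(T₂/T₁) with C_p = 5R/2 = 20.79 J mol⁻¹ K⁻¹.
ΔS = 1.92 × 20.79 × ln(1693.15/590.15) = 42.1 J/K.

ΔS = 42.1 J/K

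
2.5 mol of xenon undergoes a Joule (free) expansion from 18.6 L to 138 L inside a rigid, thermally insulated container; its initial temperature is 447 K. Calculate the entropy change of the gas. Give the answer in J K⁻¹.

ΔS_gas = 41.7 J/K

No heat is exchanged and no work is done, so the ideal-gas temperature stays constant.
Entropy is a state function; using a reversible isothermal path, ΔS_gas = nR ln(V₂/V₁) = 2.5 × 8.314 × ln(138/18.6) = 41.7 J/K.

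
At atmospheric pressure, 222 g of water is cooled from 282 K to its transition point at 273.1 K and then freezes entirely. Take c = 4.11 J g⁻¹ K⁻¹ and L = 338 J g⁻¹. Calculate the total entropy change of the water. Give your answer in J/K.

ΔS = -304 J/K

Cooling step: ΔS₁ = m c ln(T_tr/T_i) = 222 × 4.11 × ln(273.1/282) = -29.26 J/K.
Phase change: ΔS₂ = −mL/T_tr = −222 × 338 / 273.1 = -274.8 J/K.
ΔS_total = (-29.26) + (-274.8) = -304 J/K.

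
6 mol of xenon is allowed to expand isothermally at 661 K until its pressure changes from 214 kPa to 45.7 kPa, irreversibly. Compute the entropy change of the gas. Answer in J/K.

ΔS_gas = 77 J/K

Entropy is a state function, so ΔS_gas depends only on the end states.
For an isothermal ideal gas ΔS_gas = nR ln(P₁/P₂) = 6 × 8.314 × ln(214/45.7) = 77 J/K.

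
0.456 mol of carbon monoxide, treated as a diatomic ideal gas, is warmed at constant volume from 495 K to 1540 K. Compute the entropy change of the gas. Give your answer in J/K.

ΔS = 10.8 J/K

At constant volume, ΔS = nC_V ln(T₂/T₁) with C_V = 5R/2 = 20.79 J mol⁻¹ K⁻¹.
ΔS = 0.456 × 20.79 × ln(1540/495) = 10.8 J/K.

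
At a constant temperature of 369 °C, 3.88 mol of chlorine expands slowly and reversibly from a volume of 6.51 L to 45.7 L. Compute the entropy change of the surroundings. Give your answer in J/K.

For an isothermal ideal gas ΔS_gas = nR ln(V₂/V₁) = 3.88 × 8.314 × ln(45.7/6.51) = 62.9 J/K.
The process is reversible, so ΔS_surr = −ΔS_gas = -62.9 J/K and ΔS_universe = 0.

ΔS_surr = -62.9 J/K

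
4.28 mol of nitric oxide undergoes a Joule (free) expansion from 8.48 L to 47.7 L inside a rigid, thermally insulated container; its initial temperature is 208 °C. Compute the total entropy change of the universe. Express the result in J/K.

ΔS_universe = 61.5 J/K

For an ideal gas in free expansion Q = 0 and W = 0, so T is unchanged.
Entropy is a state function; using a reversible isothermal path, ΔS_gas = nR ln(V₂/V₁) = 4.28 × 8.314 × ln(47.7/8.48) = 61.5 J/K.
The insulated surroundings exchange no heat, so ΔS_surr = 0 and ΔS_universe = ΔS_gas.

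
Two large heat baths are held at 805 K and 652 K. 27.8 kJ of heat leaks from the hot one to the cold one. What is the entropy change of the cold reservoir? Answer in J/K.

The cold reservoir gains heat Q, so ΔS_cold = +Q/T_C = 27800/652 = 42.6 J/K.

ΔS_cold = 42.6 J/K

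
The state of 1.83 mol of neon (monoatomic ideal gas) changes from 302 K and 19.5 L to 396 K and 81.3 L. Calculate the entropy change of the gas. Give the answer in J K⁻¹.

ΔS = 27.9 J/K

Entropy is a state function: ΔS = nC_V ln(T₂/T₁) + nR ln(V₂/V₁), with C_V = 3R/2 = 12.47 J mol⁻¹ K⁻¹ for a monoatomic ideal gas.
ΔS = 1.83 × [12.47 × ln(396/302) + 8.314 × ln(81.3/19.5)] = 27.9 J/K.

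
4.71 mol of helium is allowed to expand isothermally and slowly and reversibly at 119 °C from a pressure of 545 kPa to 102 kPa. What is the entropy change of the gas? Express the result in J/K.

ΔS_gas = 65.6 J/K

For an isothermal ideal gas ΔS_gas = nR ln(P₁/P₂) = 4.71 × 8.314 × ln(545/102) = 65.6 J/K.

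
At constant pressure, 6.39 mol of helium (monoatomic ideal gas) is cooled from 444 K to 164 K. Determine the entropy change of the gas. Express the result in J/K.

ΔS = -132 J/K

At constant pressure, ΔS = nC_p ln(T₂/T₁) with C_p = 5R/2 = 20.79 J mol⁻¹ K⁻¹.
ΔS = 6.39 × 20.79 × ln(164/444) = -132 J/K.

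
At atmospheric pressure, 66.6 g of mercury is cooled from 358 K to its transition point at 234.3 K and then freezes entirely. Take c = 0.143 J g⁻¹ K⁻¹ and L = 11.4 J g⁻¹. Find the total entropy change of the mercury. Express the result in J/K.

ΔS = -7.28 J/K

Cooling step: ΔS₁ = m c ln(T_tr/T_i) = 66.6 × 0.143 × ln(234.3/358) = -4.037 J/K.
Phase change: ΔS₂ = −mL/T_tr = −66.6 × 11.4 / 234.3 = -3.24 J/K.
ΔS_total = (-4.037) + (-3.24) = -7.28 J/K.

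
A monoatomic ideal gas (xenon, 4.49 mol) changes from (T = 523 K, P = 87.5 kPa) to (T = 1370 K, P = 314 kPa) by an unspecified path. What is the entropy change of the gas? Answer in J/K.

ΔS = 42.2 J/K

ΔS = nC_p ln(T₂/T₁) − nR ln(P₂/P₁), with C_p = 5R/2 = 20.79 J mol⁻¹ K⁻¹ for a monoatomic ideal gas.
ΔS = 4.49 × [20.79 × ln(1370/523) − 8.314 × ln(314/87.5)] = 42.2 J/K.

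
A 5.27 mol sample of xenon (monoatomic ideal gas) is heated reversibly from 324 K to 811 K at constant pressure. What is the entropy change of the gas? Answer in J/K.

At constant pressure, ΔS = nC_p ln(T₂/T₁) with C_p = 5R/2 = 20.79 J mol⁻¹ K⁻¹.
ΔS = 5.27 × 20.79 × ln(811/324) = 101 J/K.

ΔS = 101 J/K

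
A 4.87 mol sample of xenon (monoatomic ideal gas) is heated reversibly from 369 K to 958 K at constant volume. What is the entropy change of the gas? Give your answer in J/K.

At constant volume, ΔS = nC_V ln(T₂/T₁) with C_V = 3R/2 = 12.47 J mol⁻¹ K⁻¹.
ΔS = 4.87 × 12.47 × ln(958/369) = 57.9 J/K.

ΔS = 57.9 J/K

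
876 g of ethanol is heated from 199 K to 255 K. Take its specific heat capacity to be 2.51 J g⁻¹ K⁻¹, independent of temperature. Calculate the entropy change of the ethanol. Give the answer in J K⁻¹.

ΔS = 545 J/K

ΔS = ∫dQ_rev/T = m c ln(T₂/T₁) = 876 × 2.51 × ln(255/199) = 545 J/K.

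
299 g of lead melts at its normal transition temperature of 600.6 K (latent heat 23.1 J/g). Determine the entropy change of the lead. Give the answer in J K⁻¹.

Heat absorbed by the substance: Q = mL = 299 × 23.1 = 6906.9 J.
At constant T, ΔS = Q_rev/T = 6906.9 / 600.6 = 11.5 J/K.

ΔS = 11.5 J/K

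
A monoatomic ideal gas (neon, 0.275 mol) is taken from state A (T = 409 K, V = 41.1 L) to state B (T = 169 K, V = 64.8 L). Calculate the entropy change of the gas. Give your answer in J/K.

Entropy is a state function: ΔS = nC_V ln(T₂/T₁) + nR ln(V₂/V₁), with C_V = 3R/2 = 12.47 J mol⁻¹ K⁻¹ for a monoatomic ideal gas.
ΔS = 0.275 × [12.47 × ln(169/409) + 8.314 × ln(64.8/41.1)] = -1.99 J/K.

ΔS = -1.99 J/K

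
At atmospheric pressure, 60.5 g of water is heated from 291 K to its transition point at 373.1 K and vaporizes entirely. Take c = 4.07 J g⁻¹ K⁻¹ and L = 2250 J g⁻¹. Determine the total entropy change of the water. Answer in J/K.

Warming step: ΔS₁ = m c ln(T_tr/T_i) = 60.5 × 4.07 × ln(373.1/291) = 61.2 J/K.
Phase change: ΔS₂ = +mL/T_tr = 60.5 × 2250 / 373.1 = 364.8 J/K.
ΔS_total = (61.2) + (364.8) = 426 J/K.

ΔS = 426 J/K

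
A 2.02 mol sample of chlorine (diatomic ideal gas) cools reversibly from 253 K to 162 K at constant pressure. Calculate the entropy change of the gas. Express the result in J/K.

At constant pressure, ΔS = nC_p ln(T₂/T₁) with C_p = 7R/2 = 29.1 J mol⁻¹ K⁻¹.
ΔS = 2.02 × 29.1 × ln(162/253) = -26.2 J/K.

ΔS = -26.2 J/K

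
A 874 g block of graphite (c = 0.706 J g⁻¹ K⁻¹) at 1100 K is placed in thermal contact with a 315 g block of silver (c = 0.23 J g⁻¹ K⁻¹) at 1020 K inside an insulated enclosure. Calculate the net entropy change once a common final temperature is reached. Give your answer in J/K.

ΔS_total = 0.181 J/K

Energy balance: T_f = (m₁c₁T₁ + m₂c₂T₂)/(m₁c₁ + m₂c₂) = 1091.6 K.
ΔS₁ = m₁c₁ ln(T_f/T₁) = 617.044 × ln(1091.6/1100) = -4.734 J/K.
ΔS₂ = m₂c₂ ln(T_f/T₂) = 72.45 × ln(1091.6/1020) = 4.915 J/K.
ΔS_total = -4.734 + 4.915 = 0.181 J/K.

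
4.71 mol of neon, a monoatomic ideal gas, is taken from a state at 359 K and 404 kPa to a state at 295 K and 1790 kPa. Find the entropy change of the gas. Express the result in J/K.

ΔS = -77.5 J/K

ΔS = nC_p ln(T₂/T₁) − nR ln(P₂/P₁), with C_p = 5R/2 = 20.79 J mol⁻¹ K⁻¹ for a monoatomic ideal gas.
ΔS = 4.71 × [20.79 × ln(295/359) − 8.314 × ln(1790/404)] = -77.5 J/K.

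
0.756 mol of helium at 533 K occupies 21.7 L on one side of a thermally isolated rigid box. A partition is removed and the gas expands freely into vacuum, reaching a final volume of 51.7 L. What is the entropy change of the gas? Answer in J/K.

ΔS_gas = 5.46 J/K

For an ideal gas in free expansion Q = 0 and W = 0, so T is unchanged.
Entropy is a state function; using a reversible isothermal path, ΔS_gas = nR ln(V₂/V₁) = 0.756 × 8.314 × ln(51.7/21.7) = 5.46 J/K.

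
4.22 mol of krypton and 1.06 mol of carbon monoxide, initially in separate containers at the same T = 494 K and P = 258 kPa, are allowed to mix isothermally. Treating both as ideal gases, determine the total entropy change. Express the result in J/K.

ΔS_mix = 22 J/K

Mole fractions: x_A = 4.22/5.28 = 0.799, x_B = 0.201.
ΔS_mix = −R(n_A ln x_A + n_B ln x_B) = −8.314 × (4.22 ln 0.799 + 1.06 ln 0.201) = 22 J/K.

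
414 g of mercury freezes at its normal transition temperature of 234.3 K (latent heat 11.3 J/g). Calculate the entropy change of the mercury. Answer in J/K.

ΔS = -20 J/K

Heat released by the substance: Q = −mL = −414 × 11.3 = −4678.2 J.
At constant T, ΔS = Q_rev/T = −4678.2 / 234.3 = -20 J/K.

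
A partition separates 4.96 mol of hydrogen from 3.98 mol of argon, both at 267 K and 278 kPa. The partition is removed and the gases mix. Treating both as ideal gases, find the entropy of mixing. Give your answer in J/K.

Mole fractions: x_A = 4.96/8.94 = 0.555, x_B = 0.445.
ΔS_mix = −R(n_A ln x_A + n_B ln x_B) = −8.314 × (4.96 ln 0.555 + 3.98 ln 0.445) = 51.1 J/K.

ΔS_mix = 51.1 J/K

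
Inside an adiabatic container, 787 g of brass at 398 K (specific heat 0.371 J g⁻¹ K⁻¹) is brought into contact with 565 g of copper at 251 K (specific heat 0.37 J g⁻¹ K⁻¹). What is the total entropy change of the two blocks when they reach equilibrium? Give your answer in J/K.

ΔS_total = 12.5 J/K

Energy balance: T_f = (m₁c₁T₁ + m₂c₂T₂)/(m₁c₁ + m₂c₂) = 336.67 K.
ΔS₁ = m₁c₁ ln(T_f/T₁) = 291.977 × ln(336.67/398) = -48.87 J/K.
ΔS₂ = m₂c₂ ln(T_f/T₂) = 209.05 × ln(336.67/251) = 61.38 J/K.
ΔS_total = -48.87 + 61.38 = 12.5 J/K.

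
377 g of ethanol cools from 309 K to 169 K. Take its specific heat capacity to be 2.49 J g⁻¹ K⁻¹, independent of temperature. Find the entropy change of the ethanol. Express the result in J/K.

ΔS = -566 J/K

ΔS = ∫dQ_rev/T = m c ln(T₂/T₁) = 377 × 2.49 × ln(169/309) = -566 J/K.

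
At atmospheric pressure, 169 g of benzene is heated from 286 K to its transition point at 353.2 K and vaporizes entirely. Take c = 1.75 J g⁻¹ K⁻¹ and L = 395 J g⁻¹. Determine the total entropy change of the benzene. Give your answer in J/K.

ΔS = 251 J/K

Warming step: ΔS₁ = m c ln(T_tr/T_i) = 169 × 1.75 × ln(353.2/286) = 62.42 J/K.
Phase change: ΔS₂ = +mL/T_tr = 169 × 395 / 353.2 = 189 J/K.
ΔS_total = (62.42) + (189) = 251 J/K.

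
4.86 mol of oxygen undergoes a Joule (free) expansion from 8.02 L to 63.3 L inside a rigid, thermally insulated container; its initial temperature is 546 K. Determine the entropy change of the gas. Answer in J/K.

No heat is exchanged and no work is done, so the ideal-gas temperature stays constant.
Entropy is a state function; using a reversible isothermal path, ΔS_gas = nR ln(V₂/V₁) = 4.86 × 8.314 × ln(63.3/8.02) = 83.5 J/K.

ΔS_gas = 83.5 J/K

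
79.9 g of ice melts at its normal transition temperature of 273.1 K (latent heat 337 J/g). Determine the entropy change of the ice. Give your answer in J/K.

Heat absorbed by the substance: Q = mL = 79.9 × 337 = 26926.3 J.
At constant T, ΔS = Q_rev/T = 26926.3 / 273.1 = 98.6 J/K.

ΔS = 98.6 J/K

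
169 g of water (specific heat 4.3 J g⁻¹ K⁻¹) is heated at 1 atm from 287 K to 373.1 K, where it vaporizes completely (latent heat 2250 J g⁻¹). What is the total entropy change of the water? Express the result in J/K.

Warming step: ΔS₁ = m c ln(T_tr/T_i) = 169 × 4.3 × ln(373.1/287) = 190.7 J/K.
Phase change: ΔS₂ = +mL/T_tr = 169 × 2250 / 373.1 = 1019 J/K.
ΔS_total = (190.7) + (1019) = 1210 J/K.

ΔS = 1210 J/K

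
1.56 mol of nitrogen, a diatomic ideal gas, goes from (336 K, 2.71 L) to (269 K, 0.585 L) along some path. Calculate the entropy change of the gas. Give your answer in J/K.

ΔS = -27.1 J/K

Entropy is a state function: ΔS = nC_V ln(T₂/T₁) + nR ln(V₂/V₁), with C_V = 5R/2 = 20.79 J mol⁻¹ K⁻¹ for a diatomic ideal gas.
ΔS = 1.56 × [20.79 × ln(269/336) + 8.314 × ln(0.585/2.71)] = -27.1 J/K.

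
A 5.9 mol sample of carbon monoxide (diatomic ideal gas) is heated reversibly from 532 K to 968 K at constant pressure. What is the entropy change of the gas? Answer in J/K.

ΔS = 103 J/K

At constant pressure, ΔS = nC_p ln(T₂/T₁) with C_p = 7R/2 = 29.1 J mol⁻¹ K⁻¹.
ΔS = 5.9 × 29.1 × ln(968/532) = 103 J/K.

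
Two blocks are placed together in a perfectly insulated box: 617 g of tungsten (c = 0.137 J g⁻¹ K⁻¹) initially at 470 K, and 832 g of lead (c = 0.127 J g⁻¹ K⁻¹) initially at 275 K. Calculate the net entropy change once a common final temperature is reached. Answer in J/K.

ΔS_total = 6.8 J/K

Energy balance: T_f = (m₁c₁T₁ + m₂c₂T₂)/(m₁c₁ + m₂c₂) = 361.67 K.
ΔS₁ = m₁c₁ ln(T_f/T₁) = 84.529 × ln(361.67/470) = -22.15 J/K.
ΔS₂ = m₂c₂ ln(T_f/T₂) = 105.664 × ln(361.67/275) = 28.95 J/K.
ΔS_total = -22.15 + 28.95 = 6.8 J/K.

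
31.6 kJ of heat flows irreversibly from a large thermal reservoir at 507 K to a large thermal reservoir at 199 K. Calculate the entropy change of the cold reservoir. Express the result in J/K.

ΔS_cold = 159 J/K

The cold reservoir gains heat Q, so ΔS_cold = +Q/T_C = 31600/199 = 159 J/K.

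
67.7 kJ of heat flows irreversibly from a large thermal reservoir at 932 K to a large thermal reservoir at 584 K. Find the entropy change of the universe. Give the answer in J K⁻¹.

ΔS_total = 43.3 J/K

ΔS_hot = −Q/T_H = −67700/932 = -72.64 J/K and ΔS_cold = +Q/T_C = 67700/584 = 115.9 J/K.
ΔS_total = -72.64 + 115.9 = 43.3 J/K, positive as the second law requires.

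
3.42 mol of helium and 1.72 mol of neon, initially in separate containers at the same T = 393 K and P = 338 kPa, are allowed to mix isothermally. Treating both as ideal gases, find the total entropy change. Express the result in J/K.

Mole fractions: x_A = 3.42/5.14 = 0.665, x_B = 0.335.
ΔS_mix = −R(n_A ln x_A + n_B ln x_B) = −8.314 × (3.42 ln 0.665 + 1.72 ln 0.335) = 27.2 J/K.

ΔS_mix = 27.2 J/K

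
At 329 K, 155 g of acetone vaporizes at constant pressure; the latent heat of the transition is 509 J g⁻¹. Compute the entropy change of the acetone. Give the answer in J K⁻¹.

ΔS = 240 J/K

Heat absorbed by the substance: Q = mL = 155 × 509 = 78895 J.
At constant T, ΔS = Q_rev/T = 78895 / 329 = 240 J/K.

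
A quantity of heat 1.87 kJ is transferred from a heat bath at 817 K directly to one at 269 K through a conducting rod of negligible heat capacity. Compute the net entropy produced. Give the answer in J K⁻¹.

ΔS_hot = −Q/T_H = −1870/817 = -2.289 J/K and ΔS_cold = +Q/T_C = 1870/269 = 6.952 J/K.
ΔS_total = -2.289 + 6.952 = 4.66 J/K, positive as the second law requires.

ΔS_total = 4.66 J/K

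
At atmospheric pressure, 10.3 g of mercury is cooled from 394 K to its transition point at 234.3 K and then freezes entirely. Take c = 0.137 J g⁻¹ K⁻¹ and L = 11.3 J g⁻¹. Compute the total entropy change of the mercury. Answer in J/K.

ΔS = -1.23 J/K

Cooling step: ΔS₁ = m c ln(T_tr/T_i) = 10.3 × 0.137 × ln(234.3/394) = -0.7334 J/K.
Phase change: ΔS₂ = −mL/T_tr = −10.3 × 11.3 / 234.3 = -0.4968 J/K.
ΔS_total = (-0.7334) + (-0.4968) = -1.23 J/K.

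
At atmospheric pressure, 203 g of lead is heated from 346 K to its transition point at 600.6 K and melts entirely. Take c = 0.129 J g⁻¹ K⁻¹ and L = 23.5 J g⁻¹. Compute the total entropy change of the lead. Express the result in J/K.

ΔS = 22.4 J/K

Warming step: ΔS₁ = m c ln(T_tr/T_i) = 203 × 0.129 × ln(600.6/346) = 14.44 J/K.
Phase change: ΔS₂ = +mL/T_tr = 203 × 23.5 / 600.6 = 7.943 J/K.
ΔS_total = (14.44) + (7.943) = 22.4 J/K.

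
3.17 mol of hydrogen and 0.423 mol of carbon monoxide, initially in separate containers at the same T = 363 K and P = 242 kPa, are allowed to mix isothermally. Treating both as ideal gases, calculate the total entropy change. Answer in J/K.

Mole fractions: x_A = 3.17/3.59 = 0.882, x_B = 0.118.
ΔS_mix = −R(n_A ln x_A + n_B ln x_B) = −8.314 × (3.17 ln 0.882 + 0.423 ln 0.118) = 10.8 J/K.

ΔS_mix = 10.8 J/K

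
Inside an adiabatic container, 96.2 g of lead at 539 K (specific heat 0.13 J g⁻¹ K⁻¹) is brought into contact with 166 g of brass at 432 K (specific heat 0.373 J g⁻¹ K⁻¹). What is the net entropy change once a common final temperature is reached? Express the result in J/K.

Energy balance: T_f = (m₁c₁T₁ + m₂c₂T₂)/(m₁c₁ + m₂c₂) = 449.98 K.
ΔS₁ = m₁c₁ ln(T_f/T₁) = 12.506 × ln(449.98/539) = -2.2575 J/K.
ΔS₂ = m₂c₂ ln(T_f/T₂) = 61.918 × ln(449.98/432) = 2.5249 J/K.
ΔS_total = -2.2575 + 2.5249 = 0.267 J/K.

ΔS_total = 0.267 J/K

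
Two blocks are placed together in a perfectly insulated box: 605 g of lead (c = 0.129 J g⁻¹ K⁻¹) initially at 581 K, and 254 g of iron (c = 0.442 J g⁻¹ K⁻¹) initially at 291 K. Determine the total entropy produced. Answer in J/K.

Energy balance: T_f = (m₁c₁T₁ + m₂c₂T₂)/(m₁c₁ + m₂c₂) = 409.93 K.
ΔS₁ = m₁c₁ ln(T_f/T₁) = 78.045 × ln(409.93/581) = -27.22 J/K.
ΔS₂ = m₂c₂ ln(T_f/T₂) = 112.268 × ln(409.93/291) = 38.47 J/K.
ΔS_total = -27.22 + 38.47 = 11.2 J/K.

ΔS_total = 11.2 J/K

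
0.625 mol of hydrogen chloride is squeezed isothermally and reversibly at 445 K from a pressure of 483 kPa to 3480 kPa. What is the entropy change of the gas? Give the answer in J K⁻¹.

For an isothermal ideal gas ΔS_gas = nR ln(P₁/P₂) = 0.625 × 8.314 × ln(483/3480) = -10.3 J/K.

ΔS_gas = -10.3 J/K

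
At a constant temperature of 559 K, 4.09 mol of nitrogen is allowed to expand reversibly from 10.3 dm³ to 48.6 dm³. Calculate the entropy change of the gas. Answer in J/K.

ΔS_gas = 52.8 J/K

For an isothermal ideal gas ΔS_gas = nR ln(V₂/V₁) = 4.09 × 8.314 × ln(48.6/10.3) = 52.8 J/K.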